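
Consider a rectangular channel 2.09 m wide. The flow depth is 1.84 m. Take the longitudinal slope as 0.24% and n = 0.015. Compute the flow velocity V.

Flow area A = b·y = 2.09 × 1.84 = 3.846 m². Wetted perimeter P = b + 2y = 2.09 + 2×1.84 = 5.77 m.
Hydraulic radius R = A/P = 3.846/5.77 = 0.6665 m.
From Manning's equation, V = (1/n) R^(2/3) S^(1/2) = (1/0.015) × 0.6665^(2/3) × 0.0024^(1/2) = 2.49 m/s.

V = 2.49 m/s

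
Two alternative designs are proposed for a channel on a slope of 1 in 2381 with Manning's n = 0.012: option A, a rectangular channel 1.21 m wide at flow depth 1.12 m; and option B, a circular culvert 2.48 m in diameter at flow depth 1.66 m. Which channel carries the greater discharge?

Channel A: Flow area A = b·y = 1.21 × 1.12 = 1.355 m². Wetted perimeter P = b + 2y = 1.21 + 2×1.12 = 3.45 m. Hydraulic radius R = A/P = 1.355/3.45 = 0.3928 m. Q_A = (1/0.012)·1.355·0.3928^(2/3)·√0.00042 = 1.241 m³/s.
Channel B: For a circular section of diameter D = 2.48 m at depth y = 1.66 m, the central angle is θ = 2 arccos(1 − 2y/D) = 3.833 rad. Then A = (D²/8)(θ − sin θ) = 3.437 m² and P = Dθ/2 = 4.753 m. Hydraulic radius R = A/P = 3.437/4.753 = 0.7231 m. Q_B = (1/0.012)·3.437·0.7231^(2/3)·√0.00042 = 4.728 m³/s.
Q_A = 1.241 m³/s vs Q_B = 4.728 m³/s, so channel B carries more.

channel B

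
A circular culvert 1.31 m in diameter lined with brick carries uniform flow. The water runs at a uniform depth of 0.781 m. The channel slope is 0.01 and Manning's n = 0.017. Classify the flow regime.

supercritical

For a circular section of diameter D = 1.31 m at depth y = 0.781 m, the central angle is θ = 2 arccos(1 − 2y/D) = 3.529 rad. Then A = (D²/8)(θ − sin θ) = 0.8379 m² and P = Dθ/2 = 2.311 m.
Hydraulic radius R = A/P = 0.8379/2.311 = 0.3625 m.
V = (1/n) R^(2/3) √S = (1/0.017) × 0.3625^(2/3) × √0.01 = 2.991 m/s. Hydraulic depth D_h = A/T = 0.8379/1.286 = 0.6518 m.
Froude number Fr = V/√(g·D_h) = 2.991/√(9.81×0.6518) = 1.18, which is greater than 1, so the flow is supercritical.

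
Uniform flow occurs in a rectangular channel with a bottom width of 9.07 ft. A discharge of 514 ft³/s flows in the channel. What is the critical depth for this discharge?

For a rectangular channel, critical depth y_c = (q²/g)^(1/3) where q = Q/b = 514/9.07 = 56.67 ft²/s.
So y_c = (56.67²/32.2)^(1/3) = 4.64 ft.

y_c = 4.64 ft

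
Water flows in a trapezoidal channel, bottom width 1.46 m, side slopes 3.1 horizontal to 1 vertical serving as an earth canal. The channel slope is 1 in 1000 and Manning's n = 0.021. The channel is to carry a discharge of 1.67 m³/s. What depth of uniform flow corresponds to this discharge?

y_n = 0.622 m

Manning's equation rearranged: A R^(2/3) = nQ / (1·√S) = 0.021 × 1.67 / (√0.001) = 1.109.
At y = 0.475 m: A R^(2/3) = 0.6323 — low.
At y = 0.622 m: A R^(2/3) = 1.11 — matches.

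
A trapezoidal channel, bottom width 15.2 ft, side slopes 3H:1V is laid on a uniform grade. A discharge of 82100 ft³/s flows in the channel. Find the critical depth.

y_c = 31.7 ft

At critical depth, Q² T / (g A³) = 1, i.e. A³/T = Q²/g = 82100²/32.2 = 209300000.
At y = 22.3 ft: A³/T = 41190000 — short.
At y = 31.7 ft: A³/T = 208100000 — close enough.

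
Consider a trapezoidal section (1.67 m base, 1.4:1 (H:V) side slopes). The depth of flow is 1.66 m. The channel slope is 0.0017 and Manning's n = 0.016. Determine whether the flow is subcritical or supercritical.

subcritical

With bottom width b = 1.67 m and side slope z = 1.4: A = (b + zy)y = (1.67 + 1.4×1.66)×1.66 = 6.63 m²; P = b + 2y√(1+z²) = 1.67 + 2×1.66×1.72 = 7.382 m.
Hydraulic radius R = A/P = 6.63/7.382 = 0.8981 m.
V = (1/n) R^(2/3) √S = (1/0.016) × 0.8981^(2/3) × √0.0017 = 2.399 m/s. Hydraulic depth D_h = A/T = 6.63/6.318 = 1.049 m.
Froude number Fr = V/√(g·D_h) = 2.399/√(9.81×1.049) = 0.748, which is less than 1, so the flow is subcritical.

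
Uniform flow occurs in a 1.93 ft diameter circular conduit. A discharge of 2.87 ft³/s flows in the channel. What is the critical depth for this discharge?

At critical depth, Q² T / (g A³) = 1, i.e. A³/T = Q²/g = 2.87²/32.2 = 0.2558.
Trying y = 0.417 ft: A³/T = 0.06333 — short.
Trying y = 0.695 ft: A³/T = 0.4606 — over.
Trying y = 0.597 ft: A³/T = 0.256 — matches.

y_c = 0.597 ft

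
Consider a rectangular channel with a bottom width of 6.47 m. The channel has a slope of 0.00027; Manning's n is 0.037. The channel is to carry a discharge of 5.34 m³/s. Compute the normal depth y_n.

Manning's equation rearranged: A R^(2/3) = nQ / (1·√S) = 0.037 × 5.34 / (√0.00027) = 12.02.
Try y = 2.14 m: A R^(2/3) = 16.39 — high.
Try y = 1.39 m: A R^(2/3) = 8.826 — low.
Try y = 1.72 m: A R^(2/3) = 12.02 — close enough.

y_n = 1.72 m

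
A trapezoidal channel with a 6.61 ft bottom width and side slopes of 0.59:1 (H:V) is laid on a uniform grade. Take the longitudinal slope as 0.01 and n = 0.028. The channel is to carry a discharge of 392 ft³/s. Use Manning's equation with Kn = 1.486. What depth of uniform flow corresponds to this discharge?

y_n = 4.44 ft

Manning's equation rearranged: A R^(2/3) = nQ / (1.486·√S) = 0.028 × 392 / (1.486 × √0.01) = 73.86.
Trying y = 5.11 ft: A R^(2/3) = 94.47 — too large.
Trying y = 3.77 ft: A R^(2/3) = 55.78 — too small.
Trying y = 4.44 ft: A R^(2/3) = 73.9 — ≈ 73.86.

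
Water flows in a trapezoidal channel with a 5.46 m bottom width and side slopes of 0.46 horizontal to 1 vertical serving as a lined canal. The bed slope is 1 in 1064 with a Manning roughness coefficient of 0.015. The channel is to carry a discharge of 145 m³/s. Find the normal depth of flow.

y_n = 5.09 m

Manning's equation rearranged: A R^(2/3) = nQ / (1·√S) = 0.015 × 145 / (√0.0009398) = 70.95.
Trying y = 4.58 m: A R^(2/3) = 59.15 — low.
Trying y = 5.89 m: A R^(2/3) = 91.25 — high.
Trying y = 5.09 m: A R^(2/3) = 70.84 — close enough.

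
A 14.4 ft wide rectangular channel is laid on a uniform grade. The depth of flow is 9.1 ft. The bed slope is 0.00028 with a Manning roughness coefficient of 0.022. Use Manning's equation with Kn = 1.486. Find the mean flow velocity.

Flow area A = b·y = 14.4 × 9.1 = 131 ft². Wetted perimeter P = b + 2y = 14.4 + 2×9.1 = 32.6 ft.
Hydraulic radius R = A/P = 131/32.6 = 4.02 ft.
From Manning's equation, V = (1.486/n) R^(2/3) S^(1/2) = (1.486/0.022) × 4.02^(2/3) × 0.00028^(1/2) = 2.86 ft/s.

V = 2.86 ft/s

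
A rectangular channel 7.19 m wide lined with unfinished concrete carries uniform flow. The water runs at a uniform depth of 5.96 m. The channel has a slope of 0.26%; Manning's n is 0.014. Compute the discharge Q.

Q = 267 m³/s

Flow area A = b·y = 7.19 × 5.96 = 42.85 m². Wetted perimeter P = b + 2y = 7.19 + 2×5.96 = 19.11 m.
Hydraulic radius R = A/P = 42.85/19.11 = 2.242 m.
Manning's equation: Q = (1/n) A R^(2/3) S^(1/2) = (1/0.014) × 42.85 × 2.242^(2/3) × 0.0026^(1/2) = 267 m³/s.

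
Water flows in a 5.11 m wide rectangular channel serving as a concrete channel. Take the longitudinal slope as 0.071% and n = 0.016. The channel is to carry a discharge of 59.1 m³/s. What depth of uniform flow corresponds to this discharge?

y_n = 4.91 m

Manning's equation rearranged: A R^(2/3) = nQ / (1·√S) = 0.016 × 59.1 / (√0.00071) = 35.49.
At y = 6.14 m: A R^(2/3) = 46.5 — high.
At y = 4.17 m: A R^(2/3) = 28.96 — low.
At y = 4.91 m: A R^(2/3) = 35.46 — ≈ 35.49.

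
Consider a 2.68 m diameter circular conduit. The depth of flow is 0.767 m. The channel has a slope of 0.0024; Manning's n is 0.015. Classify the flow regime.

For a circular section of diameter D = 2.68 m at depth y = 0.767 m, the central angle is θ = 2 arccos(1 − 2y/D) = 2.258 rad. Then A = (D²/8)(θ − sin θ) = 1.333 m² and P = Dθ/2 = 3.026 m.
Hydraulic radius R = A/P = 1.333/3.026 = 0.4406 m.
V = (1/n) R^(2/3) √S = (1/0.015) × 0.4406^(2/3) × √0.0024 = 1.891 m/s. Hydraulic depth D_h = A/T = 1.333/2.423 = 0.5503 m.
Froude number Fr = V/√(g·D_h) = 1.891/√(9.81×0.5503) = 0.814, which is less than 1, so the flow is subcritical.

subcritical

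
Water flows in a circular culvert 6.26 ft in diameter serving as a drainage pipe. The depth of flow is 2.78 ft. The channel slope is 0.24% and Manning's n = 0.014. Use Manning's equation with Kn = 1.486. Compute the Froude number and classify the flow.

For a circular section of diameter D = 6.26 ft at depth y = 2.78 ft, the central angle is θ = 2 arccos(1 − 2y/D) = 2.917 rad. Then A = (D²/8)(θ − sin θ) = 13.2 ft² and P = Dθ/2 = 9.132 ft.
Hydraulic radius R = A/P = 13.2/9.132 = 1.446 ft.
V = (1.486/n) R^(2/3) √S = (1.486/0.014) × 1.446^(2/3) × √0.0024 = 6.649 ft/s. Hydraulic depth D_h = A/T = 13.2/6.221 = 2.122 ft.
Froude number Fr = V/√(g·D_h) = 6.649/√(32.2×2.122) = 0.804, which is less than 1, so the flow is subcritical.

subcritical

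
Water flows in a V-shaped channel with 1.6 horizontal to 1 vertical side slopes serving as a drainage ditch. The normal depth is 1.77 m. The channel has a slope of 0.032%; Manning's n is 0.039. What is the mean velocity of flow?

V = 0.379 m/s

For a triangular section with side slope z = 1.6: A = zy² = 1.6×1.77² = 5.013 m²; P = 2y√(1+z²) = 2×1.77×1.887 = 6.679 m.
Hydraulic radius R = A/P = 5.013/6.679 = 0.7505 m.
From Manning's equation, V = (1/n) R^(2/3) S^(1/2) = (1/0.039) × 0.7505^(2/3) × 0.00032^(1/2) = 0.379 m/s.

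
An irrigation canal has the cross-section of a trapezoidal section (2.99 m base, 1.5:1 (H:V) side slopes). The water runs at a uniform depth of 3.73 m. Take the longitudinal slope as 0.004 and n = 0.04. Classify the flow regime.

subcritical

With bottom width b = 2.99 m and side slope z = 1.5: A = (b + zy)y = (2.99 + 1.5×3.73)×3.73 = 32.02 m²; P = b + 2y√(1+z²) = 2.99 + 2×3.73×1.803 = 16.44 m.
Hydraulic radius R = A/P = 32.02/16.44 = 1.948 m.
V = (1/n) R^(2/3) √S = (1/0.04) × 1.948^(2/3) × √0.004 = 2.466 m/s. Hydraulic depth D_h = A/T = 32.02/14.18 = 2.258 m.
Froude number Fr = V/√(g·D_h) = 2.466/√(9.81×2.258) = 0.524, which is less than 1, so the flow is subcritical.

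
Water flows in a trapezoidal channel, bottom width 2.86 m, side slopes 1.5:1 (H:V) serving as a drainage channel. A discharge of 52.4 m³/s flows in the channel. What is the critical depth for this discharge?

At critical depth, Q² T / (g A³) = 1, i.e. A³/T = Q²/g = 52.4²/9.81 = 279.9.
Trying y = 1.87 m: A³/T = 140.4 — too small.
Trying y = 2.53 m: A³/T = 456.8 — too large.
Trying y = 2.24 m: A³/T = 282.3 — ≈ 279.9.

y_c = 2.24 m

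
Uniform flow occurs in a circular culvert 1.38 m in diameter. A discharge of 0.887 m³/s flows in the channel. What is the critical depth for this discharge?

y_c = 0.488 m

At critical depth, Q² T / (g A³) = 1, i.e. A³/T = Q²/g = 0.887²/9.81 = 0.0802.
At y = 0.551 m: A³/T = 0.1281 — over.
At y = 0.356 m: A³/T = 0.02364 — short.
At y = 0.488 m: A³/T = 0.08026 — matches.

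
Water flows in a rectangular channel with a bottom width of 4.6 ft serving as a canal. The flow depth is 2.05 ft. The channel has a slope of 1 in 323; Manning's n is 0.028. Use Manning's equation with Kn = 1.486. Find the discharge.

Q = 29.4 ft³/s

Flow area A = b·y = 4.6 × 2.05 = 9.43 ft². Wetted perimeter P = b + 2y = 4.6 + 2×2.05 = 8.7 ft.
Hydraulic radius R = A/P = 9.43/8.7 = 1.084 ft.
Manning's equation: Q = (1.486/n) A R^(2/3) S^(1/2) = (1.486/0.028) × 9.43 × 1.084^(2/3) × 0.003096^(1/2) = 29.4 ft³/s.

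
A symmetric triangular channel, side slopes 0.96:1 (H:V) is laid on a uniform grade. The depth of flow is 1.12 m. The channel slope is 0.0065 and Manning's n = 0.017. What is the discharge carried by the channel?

For a triangular section with side slope z = 0.96: A = zy² = 0.96×1.12² = 1.204 m²; P = 2y√(1+z²) = 2×1.12×1.386 = 3.105 m.
Hydraulic radius R = A/P = 1.204/3.105 = 0.3878 m.
Manning's equation: Q = (1/n) A R^(2/3) S^(1/2) = (1/0.017) × 1.204 × 0.3878^(2/3) × 0.0065^(1/2) = 3.04 m³/s.

Q = 3.04 m³/s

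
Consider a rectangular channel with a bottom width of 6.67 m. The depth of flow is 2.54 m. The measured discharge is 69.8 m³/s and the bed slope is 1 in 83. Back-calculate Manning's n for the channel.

Flow area A = b·y = 6.67 × 2.54 = 16.94 m². Wetted perimeter P = b + 2y = 6.67 + 2×2.54 = 11.75 m.
Hydraulic radius R = A/P = 16.94/11.75 = 1.442 m.
Rearranging Manning's equation: n = (1/Q) A R^(2/3) S^(1/2) = (1/69.8) × 16.94 × 1.442^(2/3) × √0.01205 = 0.034.

n = 0.034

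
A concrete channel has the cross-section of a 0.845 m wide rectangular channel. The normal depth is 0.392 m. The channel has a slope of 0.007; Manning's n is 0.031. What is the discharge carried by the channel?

Q = 0.309 m³/s

Flow area A = b·y = 0.845 × 0.392 = 0.3312 m². Wetted perimeter P = b + 2y = 0.845 + 2×0.392 = 1.629 m.
Hydraulic radius R = A/P = 0.3312/1.629 = 0.2033 m.
Manning's equation: Q = (1/n) A R^(2/3) S^(1/2) = (1/0.031) × 0.3312 × 0.2033^(2/3) × 0.007^(1/2) = 0.309 m³/s.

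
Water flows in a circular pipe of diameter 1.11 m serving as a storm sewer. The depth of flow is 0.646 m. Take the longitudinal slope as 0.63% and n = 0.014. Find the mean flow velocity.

For a circular section of diameter D = 1.11 m at depth y = 0.646 m, the central angle is θ = 2 arccos(1 − 2y/D) = 3.471 rad. Then A = (D²/8)(θ − sin θ) = 0.5844 m² and P = Dθ/2 = 1.926 m.
Hydraulic radius R = A/P = 0.5844/1.926 = 0.3034 m.
From Manning's equation, V = (1/n) R^(2/3) S^(1/2) = (1/0.014) × 0.3034^(2/3) × 0.0063^(1/2) = 2.56 m/s.

V = 2.56 m/s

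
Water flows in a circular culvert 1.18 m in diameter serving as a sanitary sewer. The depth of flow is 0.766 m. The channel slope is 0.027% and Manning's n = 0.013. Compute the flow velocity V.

For a circular section of diameter D = 1.18 m at depth y = 0.766 m, the central angle is θ = 2 arccos(1 − 2y/D) = 3.747 rad. Then A = (D²/8)(θ − sin θ) = 0.7514 m² and P = Dθ/2 = 2.211 m.
Hydraulic radius R = A/P = 0.7514/2.211 = 0.3398 m.
From Manning's equation, V = (1/n) R^(2/3) S^(1/2) = (1/0.013) × 0.3398^(2/3) × 0.00027^(1/2) = 0.616 m/s.

V = 0.616 m/s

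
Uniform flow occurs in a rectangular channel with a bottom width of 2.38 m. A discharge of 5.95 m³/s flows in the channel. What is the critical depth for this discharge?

y_c = 0.86 m

For a rectangular channel, critical depth y_c = (q²/g)^(1/3) where q = Q/b = 5.95/2.38 = 2.5 m²/s.
So y_c = (2.5²/9.81)^(1/3) = 0.86 m.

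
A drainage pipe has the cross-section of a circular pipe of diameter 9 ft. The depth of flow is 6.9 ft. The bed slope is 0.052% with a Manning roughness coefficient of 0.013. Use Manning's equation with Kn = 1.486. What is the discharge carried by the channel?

Q = 266 ft³/s

For a circular section of diameter D = 9 ft at depth y = 6.9 ft, the central angle is θ = 2 arccos(1 − 2y/D) = 4.267 rad. Then A = (D²/8)(θ − sin θ) = 52.34 ft² and P = Dθ/2 = 19.2 ft.
Hydraulic radius R = A/P = 52.34/19.2 = 2.726 ft.
Manning's equation: Q = (1.486/n) A R^(2/3) S^(1/2) = (1.486/0.013) × 52.34 × 2.726^(2/3) × 0.00052^(1/2) = 266 ft³/s.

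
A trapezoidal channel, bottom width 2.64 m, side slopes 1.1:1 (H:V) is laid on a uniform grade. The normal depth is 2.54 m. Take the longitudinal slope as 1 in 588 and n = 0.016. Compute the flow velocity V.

With bottom width b = 2.64 m and side slope z = 1.1: A = (b + zy)y = (2.64 + 1.1×2.54)×2.54 = 13.8 m²; P = b + 2y√(1+z²) = 2.64 + 2×2.54×1.487 = 10.19 m.
Hydraulic radius R = A/P = 13.8/10.19 = 1.354 m.
From Manning's equation, V = (1/n) R^(2/3) S^(1/2) = (1/0.016) × 1.354^(2/3) × 0.001701^(1/2) = 3.15 m/s.

V = 3.15 m/s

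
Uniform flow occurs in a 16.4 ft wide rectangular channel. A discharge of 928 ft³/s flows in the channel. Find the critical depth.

For a rectangular channel, critical depth y_c = (q²/g)^(1/3) where q = Q/b = 928/16.4 = 56.59 ft²/s.
So y_c = (56.59²/32.2)^(1/3) = 4.63 ft.

y_c = 4.63 ft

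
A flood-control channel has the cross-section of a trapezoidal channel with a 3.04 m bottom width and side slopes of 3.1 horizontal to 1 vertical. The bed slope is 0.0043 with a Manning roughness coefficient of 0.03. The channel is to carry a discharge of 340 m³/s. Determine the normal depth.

y_n = 4.76 m

Manning's equation rearranged: A R^(2/3) = nQ / (1·√S) = 0.03 × 340 / (√0.0043) = 155.5.
At y = 3.42 m: A R^(2/3) = 70.12 — too small.
At y = 5.88 m: A R^(2/3) = 261.5 — too large.
At y = 4.76 m: A R^(2/3) = 155.5 — ≈ 155.5.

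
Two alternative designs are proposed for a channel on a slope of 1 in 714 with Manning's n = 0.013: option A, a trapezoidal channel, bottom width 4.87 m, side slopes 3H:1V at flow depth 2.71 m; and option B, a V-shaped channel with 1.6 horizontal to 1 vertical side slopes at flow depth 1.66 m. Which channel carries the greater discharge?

Channel A: With bottom width b = 4.87 m and side slope z = 3: A = (b + zy)y = (4.87 + 3×2.71)×2.71 = 35.23 m²; P = b + 2y√(1+z²) = 4.87 + 2×2.71×3.162 = 22.01 m. Hydraulic radius R = A/P = 35.23/22.01 = 1.601 m. Q_A = (1/0.013)·35.23·1.601^(2/3)·√0.001401 = 138.8 m³/s.
Channel B: For a triangular section with side slope z = 1.6: A = zy² = 1.6×1.66² = 4.409 m²; P = 2y√(1+z²) = 2×1.66×1.887 = 6.264 m. Hydraulic radius R = A/P = 4.409/6.264 = 0.7038 m. Q_B = (1/0.013)·4.409·0.7038^(2/3)·√0.001401 = 10.04 m³/s.
Q_A = 138.8 m³/s vs Q_B = 10.04 m³/s, so channel A carries more.

channel A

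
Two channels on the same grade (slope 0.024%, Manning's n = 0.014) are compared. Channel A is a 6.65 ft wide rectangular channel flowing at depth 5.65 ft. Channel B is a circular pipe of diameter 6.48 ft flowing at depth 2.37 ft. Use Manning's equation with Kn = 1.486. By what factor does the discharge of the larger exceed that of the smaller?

Channel A: Flow area A = b·y = 6.65 × 5.65 = 37.57 ft². Wetted perimeter P = b + 2y = 6.65 + 2×5.65 = 17.95 ft. Hydraulic radius R = A/P = 37.57/17.95 = 2.093 ft. Q_A = (1.486/0.014)·37.57·2.093^(2/3)·√0.00024 = 101.1 ft³/s.
Channel B: For a circular section of diameter D = 6.48 ft at depth y = 2.37 ft, the central angle is θ = 2 arccos(1 − 2y/D) = 2.598 rad. Then A = (D²/8)(θ − sin θ) = 10.92 ft² and P = Dθ/2 = 8.417 ft. Hydraulic radius R = A/P = 10.92/8.417 = 1.297 ft. Q_B = (1.486/0.014)·10.92·1.297^(2/3)·√0.00024 = 21.36 ft³/s.
The larger discharge is 101.1 ft³/s and the smaller is 21.36 ft³/s; the ratio is 4.73.

4.73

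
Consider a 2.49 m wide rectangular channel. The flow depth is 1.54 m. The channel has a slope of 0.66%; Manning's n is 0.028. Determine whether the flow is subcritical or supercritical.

subcritical

Flow area A = b·y = 2.49 × 1.54 = 3.835 m². Wetted perimeter P = b + 2y = 2.49 + 2×1.54 = 5.57 m.
Hydraulic radius R = A/P = 3.835/5.57 = 0.6884 m.
V = (1/n) R^(2/3) √S = (1/0.028) × 0.6884^(2/3) × √0.0066 = 2.262 m/s. Hydraulic depth D_h = A/T = 3.835/2.49 = 1.54 m.
Froude number Fr = V/√(g·D_h) = 2.262/√(9.81×1.54) = 0.582, which is less than 1, so the flow is subcritical.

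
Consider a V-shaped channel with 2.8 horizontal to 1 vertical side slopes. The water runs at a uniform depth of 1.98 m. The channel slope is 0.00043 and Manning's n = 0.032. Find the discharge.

For a triangular section with side slope z = 2.8: A = zy² = 2.8×1.98² = 10.98 m²; P = 2y√(1+z²) = 2×1.98×2.973 = 11.77 m.
Hydraulic radius R = A/P = 10.98/11.77 = 0.9323 m.
Manning's equation: Q = (1/n) A R^(2/3) S^(1/2) = (1/0.032) × 10.98 × 0.9323^(2/3) × 0.00043^(1/2) = 6.79 m³/s.

Q = 6.79 m³/s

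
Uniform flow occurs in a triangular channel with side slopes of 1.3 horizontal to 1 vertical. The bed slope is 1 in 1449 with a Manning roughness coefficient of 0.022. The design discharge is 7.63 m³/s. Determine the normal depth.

Manning's equation rearranged: A R^(2/3) = nQ / (1·√S) = 0.022 × 7.63 / (√0.0006901) = 6.39.
Trying y = 1.81 m: A R^(2/3) = 3.413 — short.
Trying y = 2.29 m: A R^(2/3) = 6.39 — ≈ 6.39.

y_n = 2.29 m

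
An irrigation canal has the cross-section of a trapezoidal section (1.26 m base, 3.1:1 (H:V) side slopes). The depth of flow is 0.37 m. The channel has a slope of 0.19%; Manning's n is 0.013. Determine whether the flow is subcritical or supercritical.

With bottom width b = 1.26 m and side slope z = 3.1: A = (b + zy)y = (1.26 + 3.1×0.37)×0.37 = 0.8906 m²; P = b + 2y√(1+z²) = 1.26 + 2×0.37×3.257 = 3.67 m.
Hydraulic radius R = A/P = 0.8906/3.67 = 0.2426 m.
V = (1/n) R^(2/3) √S = (1/0.013) × 0.2426^(2/3) × √0.0019 = 1.304 m/s. Hydraulic depth D_h = A/T = 0.8906/3.554 = 0.2506 m.
Froude number Fr = V/√(g·D_h) = 1.304/√(9.81×0.2506) = 0.832, which is less than 1, so the flow is subcritical.

subcritical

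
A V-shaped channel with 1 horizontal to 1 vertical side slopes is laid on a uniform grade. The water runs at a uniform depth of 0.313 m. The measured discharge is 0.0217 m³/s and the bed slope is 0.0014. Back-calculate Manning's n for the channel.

n = 0.0389

For a triangular section with side slope z = 1: A = zy² = 1×0.313² = 0.09797 m²; P = 2y√(1+z²) = 2×0.313×1.414 = 0.8853 m.
Hydraulic radius R = A/P = 0.09797/0.8853 = 0.1107 m.
Rearranging Manning's equation: n = (1/Q) A R^(2/3) S^(1/2) = (1/0.0217) × 0.09797 × 0.1107^(2/3) × √0.0014 = 0.0389.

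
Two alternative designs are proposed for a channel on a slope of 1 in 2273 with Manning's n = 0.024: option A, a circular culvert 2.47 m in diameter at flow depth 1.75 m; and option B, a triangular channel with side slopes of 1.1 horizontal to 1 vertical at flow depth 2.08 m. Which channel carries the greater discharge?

channel B

Channel A: For a circular section of diameter D = 2.47 m at depth y = 1.75 m, the central angle is θ = 2 arccos(1 − 2y/D) = 4.002 rad. Then A = (D²/8)(θ − sin θ) = 3.63 m² and P = Dθ/2 = 4.942 m. Hydraulic radius R = A/P = 3.63/4.942 = 0.7345 m. Q_A = (1/0.024)·3.63·0.7345^(2/3)·√0.0004399 = 2.583 m³/s.
Channel B: For a triangular section with side slope z = 1.1: A = zy² = 1.1×2.08² = 4.759 m²; P = 2y√(1+z²) = 2×2.08×1.487 = 6.184 m. Hydraulic radius R = A/P = 4.759/6.184 = 0.7695 m. Q_B = (1/0.024)·4.759·0.7695^(2/3)·√0.0004399 = 3.493 m³/s.
Q_A = 2.583 m³/s vs Q_B = 3.493 m³/s, so channel B carries more.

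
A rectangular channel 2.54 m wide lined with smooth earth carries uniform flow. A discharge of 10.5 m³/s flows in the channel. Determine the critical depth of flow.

y_c = 1.2 m

For a rectangular channel, critical depth y_c = (q²/g)^(1/3) where q = Q/b = 10.5/2.54 = 4.134 m²/s.
So y_c = (4.134²/9.81)^(1/3) = 1.2 m.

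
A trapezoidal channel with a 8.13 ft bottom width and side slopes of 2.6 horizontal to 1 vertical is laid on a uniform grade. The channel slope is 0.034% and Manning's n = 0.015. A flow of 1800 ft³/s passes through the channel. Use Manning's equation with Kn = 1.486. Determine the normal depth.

y_n = 9.76 ft

Manning's equation rearranged: A R^(2/3) = nQ / (1.486·√S) = 0.015 × 1800 / (1.486 × √0.00034) = 985.4.
At y = 7.69 ft: A R^(2/3) = 566.8 — low.
At y = 9.76 ft: A R^(2/3) = 985.5 — close enough.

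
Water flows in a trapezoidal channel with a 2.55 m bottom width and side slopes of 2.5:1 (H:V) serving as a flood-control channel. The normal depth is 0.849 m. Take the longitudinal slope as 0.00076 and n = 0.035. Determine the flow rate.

Q = 2.12 m³/s

With bottom width b = 2.55 m and side slope z = 2.5: A = (b + zy)y = (2.55 + 2.5×0.849)×0.849 = 3.967 m²; P = b + 2y√(1+z²) = 2.55 + 2×0.849×2.693 = 7.122 m.
Hydraulic radius R = A/P = 3.967/7.122 = 0.557 m.
Manning's equation: Q = (1/n) A R^(2/3) S^(1/2) = (1/0.035) × 3.967 × 0.557^(2/3) × 0.00076^(1/2) = 2.12 m³/s.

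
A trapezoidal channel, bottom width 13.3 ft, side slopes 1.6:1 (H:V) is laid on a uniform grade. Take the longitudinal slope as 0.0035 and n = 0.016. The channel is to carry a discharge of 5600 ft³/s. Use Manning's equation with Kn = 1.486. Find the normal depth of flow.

Manning's equation rearranged: A R^(2/3) = nQ / (1.486·√S) = 0.016 × 5600 / (1.486 × √0.0035) = 1019.
At y = 12.6 ft: A R^(2/3) = 1532 — over.
At y = 9.19 ft: A R^(2/3) = 788.6 — short.
At y = 10.4 ft: A R^(2/3) = 1020 — close enough.

y_n = 10.4 ft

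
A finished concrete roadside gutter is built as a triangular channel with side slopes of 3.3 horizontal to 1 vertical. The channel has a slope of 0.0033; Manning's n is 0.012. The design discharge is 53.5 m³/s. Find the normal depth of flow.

y_n = 1.9 m

Manning's equation rearranged: A R^(2/3) = nQ / (1·√S) = 0.012 × 53.5 / (√0.0033) = 11.18.
Try y = 1.38 m: A R^(2/3) = 4.766 — short.
Try y = 2.34 m: A R^(2/3) = 19.48 — over.
Try y = 1.9 m: A R^(2/3) = 11.18 — ≈ 11.18.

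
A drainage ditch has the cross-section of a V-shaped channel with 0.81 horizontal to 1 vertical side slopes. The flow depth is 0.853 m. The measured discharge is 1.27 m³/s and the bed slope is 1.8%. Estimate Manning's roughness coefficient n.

n = 0.0259

For a triangular section with side slope z = 0.81: A = zy² = 0.81×0.853² = 0.5894 m²; P = 2y√(1+z²) = 2×0.853×1.287 = 2.195 m.
Hydraulic radius R = A/P = 0.5894/2.195 = 0.2684 m.
Rearranging Manning's equation: n = (1/Q) A R^(2/3) S^(1/2) = (1/1.27) × 0.5894 × 0.2684^(2/3) × √0.018 = 0.0259.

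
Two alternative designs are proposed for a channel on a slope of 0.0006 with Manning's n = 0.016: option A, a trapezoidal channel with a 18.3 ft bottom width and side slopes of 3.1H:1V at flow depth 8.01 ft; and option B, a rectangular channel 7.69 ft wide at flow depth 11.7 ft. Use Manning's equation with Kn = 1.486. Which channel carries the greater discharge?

Channel A: With bottom width b = 18.3 ft and side slope z = 3.1: A = (b + zy)y = (18.3 + 3.1×8.01)×8.01 = 345.5 ft²; P = b + 2y√(1+z²) = 18.3 + 2×8.01×3.257 = 70.48 ft. Hydraulic radius R = A/P = 345.5/70.48 = 4.902 ft. Q_A = (1.486/0.016)·345.5·4.902^(2/3)·√0.0006 = 2268 ft³/s.
Channel B: Flow area A = b·y = 7.69 × 11.7 = 89.97 ft². Wetted perimeter P = b + 2y = 7.69 + 2×11.7 = 31.09 ft. Hydraulic radius R = A/P = 89.97/31.09 = 2.894 ft. Q_B = (1.486/0.016)·89.97·2.894^(2/3)·√0.0006 = 415.7 ft³/s.
Q_A = 2268 ft³/s vs Q_B = 415.7 ft³/s, so channel A carries more.

channel A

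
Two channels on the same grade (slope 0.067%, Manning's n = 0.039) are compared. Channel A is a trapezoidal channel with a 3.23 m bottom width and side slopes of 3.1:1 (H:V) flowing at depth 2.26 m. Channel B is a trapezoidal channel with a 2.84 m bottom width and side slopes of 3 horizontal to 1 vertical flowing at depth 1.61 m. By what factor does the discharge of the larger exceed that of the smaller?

2.3

Channel A: With bottom width b = 3.23 m and side slope z = 3.1: A = (b + zy)y = (3.23 + 3.1×2.26)×2.26 = 23.13 m²; P = b + 2y√(1+z²) = 3.23 + 2×2.26×3.257 = 17.95 m. Hydraulic radius R = A/P = 23.13/17.95 = 1.289 m. Q_A = (1/0.039)·23.13·1.289^(2/3)·√0.00067 = 18.18 m³/s.
Channel B: With bottom width b = 2.84 m and side slope z = 3: A = (b + zy)y = (2.84 + 3×1.61)×1.61 = 12.35 m²; P = b + 2y√(1+z²) = 2.84 + 2×1.61×3.162 = 13.02 m. Hydraulic radius R = A/P = 12.35/13.02 = 0.9483 m. Q_B = (1/0.039)·12.35·0.9483^(2/3)·√0.00067 = 7.911 m³/s.
The larger discharge is 18.18 m³/s and the smaller is 7.911 m³/s; the ratio is 2.3.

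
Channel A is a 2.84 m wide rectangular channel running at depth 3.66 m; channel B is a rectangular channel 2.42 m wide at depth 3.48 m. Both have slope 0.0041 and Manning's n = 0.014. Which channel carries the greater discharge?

channel A

Channel A: Flow area A = b·y = 2.84 × 3.66 = 10.39 m². Wetted perimeter P = b + 2y = 2.84 + 2×3.66 = 10.16 m. Hydraulic radius R = A/P = 10.39/10.16 = 1.023 m. Q_A = (1/0.014)·10.39·1.023^(2/3)·√0.0041 = 48.27 m³/s.
Channel B: Flow area A = b·y = 2.42 × 3.48 = 8.422 m². Wetted perimeter P = b + 2y = 2.42 + 2×3.48 = 9.38 m. Hydraulic radius R = A/P = 8.422/9.38 = 0.8978 m. Q_B = (1/0.014)·8.422·0.8978^(2/3)·√0.0041 = 35.85 m³/s.
Q_A = 48.27 m³/s vs Q_B = 35.85 m³/s, so channel A carries more.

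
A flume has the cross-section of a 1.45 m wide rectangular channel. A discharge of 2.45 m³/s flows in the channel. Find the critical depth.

y_c = 0.663 m

For a rectangular channel, critical depth y_c = (q²/g)^(1/3) where q = Q/b = 2.45/1.45 = 1.69 m²/s.
So y_c = (1.69²/9.81)^(1/3) = 0.663 m.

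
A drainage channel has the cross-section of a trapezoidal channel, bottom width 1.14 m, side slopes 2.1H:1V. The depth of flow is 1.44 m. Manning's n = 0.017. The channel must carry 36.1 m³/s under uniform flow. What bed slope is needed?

S = 0.015

With bottom width b = 1.14 m and side slope z = 2.1: A = (b + zy)y = (1.14 + 2.1×1.44)×1.44 = 5.996 m²; P = b + 2y√(1+z²) = 1.14 + 2×1.44×2.326 = 7.839 m.
Hydraulic radius R = A/P = 5.996/7.839 = 0.7649 m.
From Manning's equation, S = [nQ / (1 A R^(2/3))]² = [0.017 × 36.1 / (1 × 5.996 × 0.7649^(2/3))]² = 0.015.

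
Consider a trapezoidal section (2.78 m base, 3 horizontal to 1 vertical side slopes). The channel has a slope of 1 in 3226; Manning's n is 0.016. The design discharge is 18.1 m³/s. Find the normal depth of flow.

y_n = 1.87 m

Manning's equation rearranged: A R^(2/3) = nQ / (1·√S) = 0.016 × 18.1 / (√0.00031) = 16.45.
At y = 2.23 m: A R^(2/3) = 24.52 — too large.
At y = 1.43 m: A R^(2/3) = 9.108 — too small.
At y = 1.87 m: A R^(2/3) = 16.46 — matches.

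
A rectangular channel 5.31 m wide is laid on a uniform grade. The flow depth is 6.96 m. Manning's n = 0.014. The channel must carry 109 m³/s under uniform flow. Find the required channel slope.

Flow area A = b·y = 5.31 × 6.96 = 36.96 m². Wetted perimeter P = b + 2y = 5.31 + 2×6.96 = 19.23 m.
Hydraulic radius R = A/P = 36.96/19.23 = 1.922 m.
From Manning's equation, S = [nQ / (1 A R^(2/3))]² = [0.014 × 109 / (1 × 36.96 × 1.922^(2/3))]² = 0.000714.

S = 0.000714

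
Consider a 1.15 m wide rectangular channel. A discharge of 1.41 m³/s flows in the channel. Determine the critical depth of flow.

y_c = 0.535 m

For a rectangular channel, critical depth y_c = (q²/g)^(1/3) where q = Q/b = 1.41/1.15 = 1.226 m²/s.
So y_c = (1.226²/9.81)^(1/3) = 0.535 m.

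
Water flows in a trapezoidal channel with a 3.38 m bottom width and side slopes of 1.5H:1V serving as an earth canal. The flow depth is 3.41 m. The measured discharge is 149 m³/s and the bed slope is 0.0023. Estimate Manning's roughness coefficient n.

With bottom width b = 3.38 m and side slope z = 1.5: A = (b + zy)y = (3.38 + 1.5×3.41)×3.41 = 28.97 m²; P = b + 2y√(1+z²) = 3.38 + 2×3.41×1.803 = 15.67 m.
Hydraulic radius R = A/P = 28.97/15.67 = 1.848 m.
Rearranging Manning's equation: n = (1/Q) A R^(2/3) S^(1/2) = (1/149) × 28.97 × 1.848^(2/3) × √0.0023 = 0.014.

n = 0.014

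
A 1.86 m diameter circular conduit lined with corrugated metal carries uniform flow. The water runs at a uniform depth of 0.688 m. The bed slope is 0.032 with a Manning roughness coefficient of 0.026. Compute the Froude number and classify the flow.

supercritical

For a circular section of diameter D = 1.86 m at depth y = 0.688 m, the central angle is θ = 2 arccos(1 − 2y/D) = 2.615 rad. Then A = (D²/8)(θ − sin θ) = 0.9136 m² and P = Dθ/2 = 2.432 m.
Hydraulic radius R = A/P = 0.9136/2.432 = 0.3756 m.
V = (1/n) R^(2/3) √S = (1/0.026) × 0.3756^(2/3) × √0.032 = 3.582 m/s. Hydraulic depth D_h = A/T = 0.9136/1.796 = 0.5087 m.
Froude number Fr = V/√(g·D_h) = 3.582/√(9.81×0.5087) = 1.6, which is greater than 1, so the flow is supercritical.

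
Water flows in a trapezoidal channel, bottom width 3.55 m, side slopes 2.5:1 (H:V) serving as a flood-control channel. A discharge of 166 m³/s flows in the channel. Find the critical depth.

y_c = 3.26 m

At critical depth, Q² T / (g A³) = 1, i.e. A³/T = Q²/g = 166²/9.81 = 2809.
Trying y = 2.57 m: A³/T = 1027 — too small.
Trying y = 3.55 m: A³/T = 4029 — too large.
Trying y = 3.26 m: A³/T = 2795 — close enough.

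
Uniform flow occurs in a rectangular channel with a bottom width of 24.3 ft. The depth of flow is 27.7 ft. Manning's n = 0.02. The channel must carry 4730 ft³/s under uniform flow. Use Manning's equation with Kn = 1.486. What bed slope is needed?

S = 0.00052

Flow area A = b·y = 24.3 × 27.7 = 673.1 ft². Wetted perimeter P = b + 2y = 24.3 + 2×27.7 = 79.7 ft.
Hydraulic radius R = A/P = 673.1/79.7 = 8.446 ft.
From Manning's equation, S = [nQ / (1.486 A R^(2/3))]² = [0.02 × 4730 / (1.486 × 673.1 × 8.446^(2/3))]² = 0.00052.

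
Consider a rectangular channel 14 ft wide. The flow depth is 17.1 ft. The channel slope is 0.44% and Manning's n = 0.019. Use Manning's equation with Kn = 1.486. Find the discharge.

Q = 3620 ft³/s

Flow area A = b·y = 14 × 17.1 = 239.4 ft². Wetted perimeter P = b + 2y = 14 + 2×17.1 = 48.2 ft.
Hydraulic radius R = A/P = 239.4/48.2 = 4.967 ft.
Manning's equation: Q = (1.486/n) A R^(2/3) S^(1/2) = (1.486/0.019) × 239.4 × 4.967^(2/3) × 0.0044^(1/2) = 3620 ft³/s.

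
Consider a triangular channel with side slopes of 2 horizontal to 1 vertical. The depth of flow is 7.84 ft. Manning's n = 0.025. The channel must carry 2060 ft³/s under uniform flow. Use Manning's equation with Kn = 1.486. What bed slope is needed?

For a triangular section with side slope z = 2: A = zy² = 2×7.84² = 122.9 ft²; P = 2y√(1+z²) = 2×7.84×2.236 = 35.06 ft.
Hydraulic radius R = A/P = 122.9/35.06 = 3.506 ft.
From Manning's equation, S = [nQ / (1.486 A R^(2/3))]² = [0.025 × 2060 / (1.486 × 122.9 × 3.506^(2/3))]² = 0.0149.

S = 0.0149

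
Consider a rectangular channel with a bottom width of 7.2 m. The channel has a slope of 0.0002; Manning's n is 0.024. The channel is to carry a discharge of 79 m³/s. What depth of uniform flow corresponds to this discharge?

y_n = 9.77 m

Manning's equation rearranged: A R^(2/3) = nQ / (1·√S) = 0.024 × 79 / (√0.0002) = 134.1.
Try y = 7.44 m: A R^(2/3) = 96.72 — low.
Try y = 11 m: A R^(2/3) = 154 — high.
Try y = 9.77 m: A R^(2/3) = 134.1 — matches.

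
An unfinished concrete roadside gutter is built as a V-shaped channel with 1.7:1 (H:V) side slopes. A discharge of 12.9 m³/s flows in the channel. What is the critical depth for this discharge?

y_c = 1.64 m

At critical depth, Q² T / (g A³) = 1, i.e. A³/T = Q²/g = 12.9²/9.81 = 16.96.
At y = 1.21 m: A³/T = 3.748 — too small.
At y = 1.98 m: A³/T = 43.97 — too large.
At y = 1.64 m: A³/T = 17.14 — ≈ 16.96.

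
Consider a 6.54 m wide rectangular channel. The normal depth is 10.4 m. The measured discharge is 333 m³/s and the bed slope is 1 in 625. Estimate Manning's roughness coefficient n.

n = 0.015

Flow area A = b·y = 6.54 × 10.4 = 68.02 m². Wetted perimeter P = b + 2y = 6.54 + 2×10.4 = 27.34 m.
Hydraulic radius R = A/P = 68.02/27.34 = 2.488 m.
Rearranging Manning's equation: n = (1/Q) A R^(2/3) S^(1/2) = (1/333) × 68.02 × 2.488^(2/3) × √0.0016 = 0.015.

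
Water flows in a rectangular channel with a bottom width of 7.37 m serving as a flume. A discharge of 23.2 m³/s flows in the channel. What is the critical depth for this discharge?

y_c = 1 m

For a rectangular channel, critical depth y_c = (q²/g)^(1/3) where q = Q/b = 23.2/7.37 = 3.148 m²/s.
So y_c = (3.148²/9.81)^(1/3) = 1 m.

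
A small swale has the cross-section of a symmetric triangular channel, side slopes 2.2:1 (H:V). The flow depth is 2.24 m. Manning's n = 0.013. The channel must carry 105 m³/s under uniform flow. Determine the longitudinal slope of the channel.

For a triangular section with side slope z = 2.2: A = zy² = 2.2×2.24² = 11.04 m²; P = 2y√(1+z²) = 2×2.24×2.417 = 10.83 m.
Hydraulic radius R = A/P = 11.04/10.83 = 1.02 m.
From Manning's equation, S = [nQ / (1 A R^(2/3))]² = [0.013 × 105 / (1 × 11.04 × 1.02^(2/3))]² = 0.0149.

S = 0.0149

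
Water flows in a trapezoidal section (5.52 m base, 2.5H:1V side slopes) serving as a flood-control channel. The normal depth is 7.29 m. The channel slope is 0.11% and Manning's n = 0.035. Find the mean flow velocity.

With bottom width b = 5.52 m and side slope z = 2.5: A = (b + zy)y = (5.52 + 2.5×7.29)×7.29 = 173.1 m²; P = b + 2y√(1+z²) = 5.52 + 2×7.29×2.693 = 44.78 m.
Hydraulic radius R = A/P = 173.1/44.78 = 3.866 m.
From Manning's equation, V = (1/n) R^(2/3) S^(1/2) = (1/0.035) × 3.866^(2/3) × 0.0011^(1/2) = 2.33 m/s.

V = 2.33 m/s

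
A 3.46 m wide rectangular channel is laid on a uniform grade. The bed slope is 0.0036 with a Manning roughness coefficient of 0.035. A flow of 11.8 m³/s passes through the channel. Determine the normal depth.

Manning's equation rearranged: A R^(2/3) = nQ / (1·√S) = 0.035 × 11.8 / (√0.0036) = 6.883.
At y = 1.83 m: A R^(2/3) = 5.855 — short.
At y = 2.36 m: A R^(2/3) = 8.156 — over.
At y = 2.07 m: A R^(2/3) = 6.884 — matches.

y_n = 2.07 m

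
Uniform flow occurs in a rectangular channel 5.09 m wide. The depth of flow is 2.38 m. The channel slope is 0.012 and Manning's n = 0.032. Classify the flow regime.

Flow area A = b·y = 5.09 × 2.38 = 12.11 m². Wetted perimeter P = b + 2y = 5.09 + 2×2.38 = 9.85 m.
Hydraulic radius R = A/P = 12.11/9.85 = 1.23 m.
V = (1/n) R^(2/3) √S = (1/0.032) × 1.23^(2/3) × √0.012 = 3.93 m/s. Hydraulic depth D_h = A/T = 12.11/5.09 = 2.38 m.
Froude number Fr = V/√(g·D_h) = 3.93/√(9.81×2.38) = 0.813, which is less than 1, so the flow is subcritical.

subcritical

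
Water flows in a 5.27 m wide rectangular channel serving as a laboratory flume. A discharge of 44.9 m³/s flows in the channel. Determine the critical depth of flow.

y_c = 1.95 m

For a rectangular channel, critical depth y_c = (q²/g)^(1/3) where q = Q/b = 44.9/5.27 = 8.52 m²/s.
So y_c = (8.52²/9.81)^(1/3) = 1.95 m.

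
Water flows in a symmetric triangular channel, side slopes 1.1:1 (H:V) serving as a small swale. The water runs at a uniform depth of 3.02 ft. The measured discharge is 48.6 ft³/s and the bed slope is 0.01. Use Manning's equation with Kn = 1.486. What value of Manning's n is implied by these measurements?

For a triangular section with side slope z = 1.1: A = zy² = 1.1×3.02² = 10.03 ft²; P = 2y√(1+z²) = 2×3.02×1.487 = 8.979 ft.
Hydraulic radius R = A/P = 10.03/8.979 = 1.117 ft.
Rearranging Manning's equation: n = (1.486/Q) A R^(2/3) S^(1/2) = (1.486/48.6) × 10.03 × 1.117^(2/3) × √0.01 = 0.033.

n = 0.033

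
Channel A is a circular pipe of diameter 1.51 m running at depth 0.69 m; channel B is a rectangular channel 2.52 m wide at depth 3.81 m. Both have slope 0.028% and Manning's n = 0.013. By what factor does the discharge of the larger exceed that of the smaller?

Channel A: For a circular section of diameter D = 1.51 m at depth y = 0.69 m, the central angle is θ = 2 arccos(1 − 2y/D) = 2.969 rad. Then A = (D²/8)(θ − sin θ) = 0.7974 m² and P = Dθ/2 = 2.242 m. Hydraulic radius R = A/P = 0.7974/2.242 = 0.3557 m. Q_A = (1/0.013)·0.7974·0.3557^(2/3)·√0.00028 = 0.5152 m³/s.
Channel B: Flow area A = b·y = 2.52 × 3.81 = 9.601 m². Wetted perimeter P = b + 2y = 2.52 + 2×3.81 = 10.14 m. Hydraulic radius R = A/P = 9.601/10.14 = 0.9469 m. Q_B = (1/0.013)·9.601·0.9469^(2/3)·√0.00028 = 11.92 m³/s.
The larger discharge is 11.92 m³/s and the smaller is 0.5152 m³/s; the ratio is 23.1.

23.1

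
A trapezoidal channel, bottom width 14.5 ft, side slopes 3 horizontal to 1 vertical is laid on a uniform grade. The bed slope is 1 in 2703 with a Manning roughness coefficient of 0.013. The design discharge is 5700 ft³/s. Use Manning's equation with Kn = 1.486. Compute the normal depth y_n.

y_n = 13 ft

Manning's equation rearranged: A R^(2/3) = nQ / (1.486·√S) = 0.013 × 5700 / (1.486 × √0.00037) = 2593.
At y = 11.1 ft: A R^(2/3) = 1803 — too small.
At y = 15.4 ft: A R^(2/3) = 3849 — too large.
At y = 13 ft: A R^(2/3) = 2591 — close enough.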